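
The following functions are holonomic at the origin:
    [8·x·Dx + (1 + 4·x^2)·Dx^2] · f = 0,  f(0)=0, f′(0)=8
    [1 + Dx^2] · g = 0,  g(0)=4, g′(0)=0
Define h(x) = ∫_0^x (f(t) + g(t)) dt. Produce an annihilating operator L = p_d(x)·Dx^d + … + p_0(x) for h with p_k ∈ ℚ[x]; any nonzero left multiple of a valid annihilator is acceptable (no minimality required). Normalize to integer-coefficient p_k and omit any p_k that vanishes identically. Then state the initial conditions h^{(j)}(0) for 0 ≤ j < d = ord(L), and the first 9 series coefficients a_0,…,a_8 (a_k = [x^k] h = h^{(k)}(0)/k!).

L = (-376·x + 1600·x^3 + 128·x^5)·Dx^2 + (-7 + 76·x^2 + 432·x^4 + 64·x^6)·Dx^3 + (-376·x + 1600·x^3 + 128·x^5)·Dx^4 + (-7 + 76·x^2 + 432·x^4 + 64·x^6)·Dx^5  (order 5).
h: a_k = 0, 4, 4, -2/3, -8/3, 1/30, 64/15, -1/1260, -64/7, …
ICs: h(0) = 0, h′(0) = 4, h′′(0) = 8, h′′′(0) = -4, h′′′′(0) = -64.

f: a_k = 0, 8, 0, -32/3, 0, 128/5, 0, -512/7, 0, …
g: a_k = 4, 0, -2, 0, 1/6, 0, -1/180, 0, 1/10080, …
Sum ⇒ L₀ = lclm(L_f,L_g) in ℚ(x)⟨Dx⟩.
h=∫h₀ ⇒ L = L₀·Dx.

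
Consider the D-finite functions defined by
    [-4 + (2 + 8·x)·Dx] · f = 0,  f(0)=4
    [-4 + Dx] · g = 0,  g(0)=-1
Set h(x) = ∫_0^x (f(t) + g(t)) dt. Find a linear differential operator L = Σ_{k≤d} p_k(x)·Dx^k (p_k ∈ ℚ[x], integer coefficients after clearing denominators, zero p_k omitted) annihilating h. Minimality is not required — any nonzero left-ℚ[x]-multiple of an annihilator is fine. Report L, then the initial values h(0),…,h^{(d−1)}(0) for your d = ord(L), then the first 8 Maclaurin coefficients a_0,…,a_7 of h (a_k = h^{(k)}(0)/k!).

f: a_k = 4, 8, -8, 16, -40, 112, -336, 1056, …
g: a_k = -1, -4, -8, -32/3, -32/3, -128/15, -256/45, -1024/315, …
h₀=f+g: left-lcm gives L₀, ord ≤ 2.
Integrate: L := L₀·Dx.
L = (24 + 64·x)·Dx + (-10 - 64·x - 128·x^2)·Dx^2 + (1 + 12·x + 32·x^2)·Dx^3  (order 3).
h: a_k = 0, 3, 2, -16/3, 4/3, -152/15, 776/45, -15376/315, …
ICs: h(0) = 0, h′(0) = 3, h′′(0) = 4.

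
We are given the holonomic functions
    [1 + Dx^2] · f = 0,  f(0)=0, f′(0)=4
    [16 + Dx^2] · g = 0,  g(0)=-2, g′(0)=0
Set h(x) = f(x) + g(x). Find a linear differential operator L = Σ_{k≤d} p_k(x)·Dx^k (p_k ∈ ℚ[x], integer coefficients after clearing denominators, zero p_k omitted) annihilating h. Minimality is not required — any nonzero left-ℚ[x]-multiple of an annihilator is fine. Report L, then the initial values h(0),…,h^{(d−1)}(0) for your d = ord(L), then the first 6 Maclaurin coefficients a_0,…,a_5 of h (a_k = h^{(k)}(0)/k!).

L = 16 + 17·Dx^2 + Dx^4  (order 4).
h: a_k = -2, 4, 16, -2/3, -64/3, 1/30, …
ICs: h(0) = -2, h′(0) = 4, h′′(0) = 32, h′′′(0) = -4.

f: a_k = 0, 4, 0, -2/3, 0, 1/30, …
g: a_k = -2, 0, 16, 0, -64/3, 0, …
f+g: L₀ = lclm(L_f,L_g), ord ≤ 2+2.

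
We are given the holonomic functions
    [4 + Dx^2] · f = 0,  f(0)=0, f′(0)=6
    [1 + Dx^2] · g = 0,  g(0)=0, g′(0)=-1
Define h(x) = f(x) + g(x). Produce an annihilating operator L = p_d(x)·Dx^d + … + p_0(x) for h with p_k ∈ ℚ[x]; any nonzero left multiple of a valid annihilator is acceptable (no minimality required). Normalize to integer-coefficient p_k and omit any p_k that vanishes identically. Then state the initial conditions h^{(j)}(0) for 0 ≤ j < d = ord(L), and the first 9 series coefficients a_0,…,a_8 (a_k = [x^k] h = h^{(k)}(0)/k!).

L = 4 + 5·Dx^2 + Dx^4  (order 4).
h: a_k = 0, 5, 0, -23/6, 0, 19/24, 0, -383/5040, 0, …
ICs: h(0) = 0, h′(0) = 5, h′′(0) = 0, h′′′(0) = -23.

f: a_k = 0, 6, 0, -4, 0, 4/5, 0, -8/105, 0, …
g: a_k = 0, -1, 0, 1/6, 0, -1/120, 0, 1/5040, 0, …
f+g: L₀ = lclm(L_f,L_g), ord ≤ 2+2.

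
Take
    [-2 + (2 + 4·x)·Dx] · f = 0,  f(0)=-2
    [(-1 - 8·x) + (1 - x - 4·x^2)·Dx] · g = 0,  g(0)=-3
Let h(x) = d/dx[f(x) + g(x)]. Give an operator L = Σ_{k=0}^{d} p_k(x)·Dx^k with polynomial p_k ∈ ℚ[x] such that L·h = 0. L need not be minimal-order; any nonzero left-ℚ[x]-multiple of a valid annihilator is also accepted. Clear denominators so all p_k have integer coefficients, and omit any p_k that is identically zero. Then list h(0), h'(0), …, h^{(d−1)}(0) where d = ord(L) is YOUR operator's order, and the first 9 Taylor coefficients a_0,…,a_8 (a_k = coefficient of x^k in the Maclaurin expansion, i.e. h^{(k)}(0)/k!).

L = (-84 - 630·x - 1632·x^2 - 2112·x^3 - 1920·x^4) + (-51 - 678·x - 2781·x^2 - 5904·x^3 - 8208·x^4 - 5760·x^5)·Dx + (11 + 62·x + 117·x^2 - 102·x^3 - 1040·x^4 - 2016·x^5 - 1280·x^6)·Dx^2  (order 2).
h: a_k = -5, -28, -84, -343, -3935/4, -12969/4, -74319/8, -223251/8, -5067747/64, …
ICs: h(0) = -5, h′(0) = -28.

f: a_k = -2, -2, 1, -1, 5/4, -7/4, 21/8, -33/8, 429/64, …
g: a_k = -3, -3, -15, -27, -87, -195, -543, -1323, -3495, …
f+g: L₀ = lclm(L_f,L_g), ord ≤ 1+1.
h=h₀': d/dx-closure on L₀ ⇒ L.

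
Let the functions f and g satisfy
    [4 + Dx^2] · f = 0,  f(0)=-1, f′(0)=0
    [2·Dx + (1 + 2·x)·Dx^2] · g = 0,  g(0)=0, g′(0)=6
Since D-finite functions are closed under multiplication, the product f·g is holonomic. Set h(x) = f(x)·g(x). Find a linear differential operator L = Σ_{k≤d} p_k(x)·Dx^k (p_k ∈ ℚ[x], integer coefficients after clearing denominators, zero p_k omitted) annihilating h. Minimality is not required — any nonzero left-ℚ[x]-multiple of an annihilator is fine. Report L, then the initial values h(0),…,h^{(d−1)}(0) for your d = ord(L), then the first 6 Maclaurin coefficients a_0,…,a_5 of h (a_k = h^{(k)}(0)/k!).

L = (-48 + 192·x + 1216·x^2 + 2048·x^3 + 1024·x^4) + (32 + 320·x + 768·x^2 + 512·x^3)·Dx + (160·x + 672·x^2 + 1024·x^3 + 512·x^4)·Dx^2 + (8 + 80·x + 192·x^2 + 128·x^3)·Dx^3 + (3 + 28·x + 92·x^2 + 128·x^3 + 64·x^4)·Dx^4  (order 4).
h: a_k = 0, -6, 6, 4, 0, -36/5, …
ICs: h(0) = 0, h′(0) = -6, h′′(0) = 12, h′′′(0) = 24.

f: a_k = -1, 0, 2, 0, -2/3, 0, …
g: a_k = 0, 6, -6, 8, -12, 96/5, …
h₀=f·g: eliminate ⇒ L₀, order ≤ 2·2.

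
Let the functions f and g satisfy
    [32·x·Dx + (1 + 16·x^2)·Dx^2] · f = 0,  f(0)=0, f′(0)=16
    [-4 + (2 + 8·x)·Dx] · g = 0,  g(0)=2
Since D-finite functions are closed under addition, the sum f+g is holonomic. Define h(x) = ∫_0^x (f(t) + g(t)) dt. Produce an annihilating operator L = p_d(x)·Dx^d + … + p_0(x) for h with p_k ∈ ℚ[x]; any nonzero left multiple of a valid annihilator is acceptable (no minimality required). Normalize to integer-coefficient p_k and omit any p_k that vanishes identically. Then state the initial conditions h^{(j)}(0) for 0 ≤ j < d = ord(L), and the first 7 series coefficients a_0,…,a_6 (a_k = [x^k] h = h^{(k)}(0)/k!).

f: a_k = 0, 16, 0, -256/3, 0, 4096/5, 0, …
g: a_k = 2, 4, -4, 8, -20, 56, -168, …
Sum ⇒ L₀ = lclm(L_f,L_g) in ℚ(x)⟨Dx⟩.
h=∫₀ˣh₀: take L = L₀·Dx.
L = (-32 - 320·x + 1536·x^2 + 3072·x^3)·Dx^2 + (-22 - 128·x + 320·x^2 + 6144·x^3 + 10752·x^4)·Dx^3 + (-1 + 12·x + 96·x^2 + 384·x^3 + 1792·x^4 + 3072·x^5)·Dx^4  (order 4).
h: a_k = 0, 2, 10, -4/3, -58/3, -4, 2188/15, …
ICs: h(0) = 0, h′(0) = 2, h′′(0) = 20, h′′′(0) = -8.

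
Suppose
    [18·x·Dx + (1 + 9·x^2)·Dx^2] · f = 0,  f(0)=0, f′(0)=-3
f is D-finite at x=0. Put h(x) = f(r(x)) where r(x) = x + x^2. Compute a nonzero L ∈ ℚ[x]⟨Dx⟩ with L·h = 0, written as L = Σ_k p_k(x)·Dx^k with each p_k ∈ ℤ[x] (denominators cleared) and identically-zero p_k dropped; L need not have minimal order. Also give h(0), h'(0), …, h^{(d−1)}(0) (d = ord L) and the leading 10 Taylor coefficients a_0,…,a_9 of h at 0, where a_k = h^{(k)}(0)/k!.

f: a_k = 0, -3, 0, 9, 0, -243/5, 0, 2187/7, 0, -2187, …
f∘r: x↦r, Dx↦Dx/r' in L_f ⇒ L₀.
L = (-2 + 18·x + 72·x^2 + 108·x^3 + 54·x^4)·Dx + (1 + 2·x + 9·x^2 + 36·x^3 + 45·x^4 + 18·x^5)·Dx^2  (order 2).
h: a_k = 0, -3, -3, 9, 27, -108/5, -234, -1215/7, 1701, 4131, …
ICs: h(0) = 0, h′(0) = -3.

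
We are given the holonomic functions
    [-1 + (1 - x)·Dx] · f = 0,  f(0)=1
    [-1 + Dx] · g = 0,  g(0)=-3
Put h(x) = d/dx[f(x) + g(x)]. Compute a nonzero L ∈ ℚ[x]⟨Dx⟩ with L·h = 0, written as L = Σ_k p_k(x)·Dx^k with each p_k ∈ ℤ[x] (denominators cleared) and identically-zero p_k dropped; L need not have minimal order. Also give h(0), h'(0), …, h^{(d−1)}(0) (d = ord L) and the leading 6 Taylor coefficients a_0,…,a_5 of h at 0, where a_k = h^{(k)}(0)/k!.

f: a_k = 1, 1, 1, 1, 1, 1, …
g: a_k = -3, -3, -3/2, -1/2, -1/8, -1/40, …
h₀=f+g: left-lcm gives L₀, ord ≤ 2.
h=h₀': d/dx-closure on L₀ ⇒ L.
L = (4 + 2·x) + (-5 - 2·x + x^2)·Dx + (1 - x^2)·Dx^2  (order 2).
h: a_k = -2, -1, 3/2, 7/2, 39/8, 239/40, …
ICs: h(0) = -2, h′(0) = -1.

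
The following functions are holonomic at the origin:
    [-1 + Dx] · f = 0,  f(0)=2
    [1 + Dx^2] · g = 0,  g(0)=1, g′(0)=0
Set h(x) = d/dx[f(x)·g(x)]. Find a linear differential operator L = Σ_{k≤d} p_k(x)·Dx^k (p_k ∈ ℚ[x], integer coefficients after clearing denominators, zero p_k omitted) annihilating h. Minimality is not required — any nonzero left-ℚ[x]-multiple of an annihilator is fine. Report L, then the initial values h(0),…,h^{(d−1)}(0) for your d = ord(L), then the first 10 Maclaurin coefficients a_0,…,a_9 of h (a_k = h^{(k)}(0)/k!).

L = 2 - 2·Dx + Dx^2  (order 2).
h: a_k = 2, 0, -2, -4/3, -1/3, 0, 1/45, 2/315, 1/1260, 0, …
ICs: h(0) = 2, h′(0) = 0.

f: a_k = 2, 2, 1, 1/3, 1/12, 1/60, 1/360, 1/2520, 1/20160, 1/181440, …
g: a_k = 1, 0, -1/2, 0, 1/24, 0, -1/720, 0, 1/40320, 0, …
L₀ := L_f ⊗_s L_g (sym. prod.), ord ≤ 2.
h₀' ⇒ L via d/dx closure of L₀.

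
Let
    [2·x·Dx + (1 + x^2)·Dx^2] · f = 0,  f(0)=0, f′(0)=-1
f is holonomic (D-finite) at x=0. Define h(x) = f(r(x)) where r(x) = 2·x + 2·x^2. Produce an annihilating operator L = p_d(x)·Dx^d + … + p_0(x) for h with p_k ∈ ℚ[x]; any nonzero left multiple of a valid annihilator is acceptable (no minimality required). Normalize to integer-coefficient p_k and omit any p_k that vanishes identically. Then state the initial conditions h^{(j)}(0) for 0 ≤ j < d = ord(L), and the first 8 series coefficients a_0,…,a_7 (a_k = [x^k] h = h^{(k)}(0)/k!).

f: a_k = 0, -1, 0, 1/3, 0, -1/5, 0, 1/7, …
Substitute x→r, Dx→(1/r')Dx; clear ⇒ L₀.
L = (-2 + 8·x + 32·x^2 + 48·x^3 + 24·x^4)·Dx + (1 + 2·x + 4·x^2 + 16·x^3 + 20·x^4 + 8·x^5)·Dx^2  (order 2).
h: a_k = 0, -2, -2, 8/3, 8, 8/5, -88/3, -320/7, …
ICs: h(0) = 0, h′(0) = -2.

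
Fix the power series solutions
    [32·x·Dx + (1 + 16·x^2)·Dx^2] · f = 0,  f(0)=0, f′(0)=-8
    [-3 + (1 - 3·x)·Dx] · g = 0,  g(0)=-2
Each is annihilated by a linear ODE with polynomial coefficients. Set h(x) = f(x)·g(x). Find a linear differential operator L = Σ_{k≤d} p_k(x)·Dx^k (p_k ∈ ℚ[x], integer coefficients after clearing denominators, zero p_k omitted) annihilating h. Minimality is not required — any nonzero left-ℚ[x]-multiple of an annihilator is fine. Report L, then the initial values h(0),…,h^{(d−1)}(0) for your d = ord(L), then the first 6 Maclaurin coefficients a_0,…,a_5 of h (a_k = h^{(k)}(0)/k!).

L = 96·x + (6 - 32·x + 192·x^2)·Dx + (-1 + 3·x - 16·x^2 + 48·x^3)·Dx^2  (order 2).
h: a_k = 0, 16, 48, 176/3, 176, 6736/5, …
ICs: h(0) = 0, h′(0) = 16.

f: a_k = 0, -8, 0, 128/3, 0, -2048/5, …
g: a_k = -2, -6, -18, -54, -162, -486, …
Product ⇒ symmetric product L₀, ord ≤ 2.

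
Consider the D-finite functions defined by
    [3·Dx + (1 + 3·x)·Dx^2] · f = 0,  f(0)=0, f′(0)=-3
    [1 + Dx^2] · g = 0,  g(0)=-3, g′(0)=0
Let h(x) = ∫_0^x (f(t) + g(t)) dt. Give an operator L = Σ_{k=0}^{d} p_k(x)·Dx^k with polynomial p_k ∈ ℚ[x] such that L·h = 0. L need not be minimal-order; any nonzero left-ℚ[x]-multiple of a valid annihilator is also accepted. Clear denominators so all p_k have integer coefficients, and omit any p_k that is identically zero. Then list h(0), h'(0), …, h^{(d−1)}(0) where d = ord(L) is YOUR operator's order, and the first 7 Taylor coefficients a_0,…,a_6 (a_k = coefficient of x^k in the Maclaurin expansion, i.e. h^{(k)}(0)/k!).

f: a_k = 0, -3, 9/2, -9, 81/4, -243/5, 243/2, …
g: a_k = -3, 0, 3/2, 0, -1/8, 0, 1/240, …
L₀ := lclm(L_f,L_g); ord L₀ ≤ 2+2.
Integrate: L := L₀·Dx.
L = (165 + 18·x + 27·x^2)·Dx^2 + (19 + 63·x + 27·x^2 + 27·x^3)·Dx^3 + (165 + 18·x + 27·x^2)·Dx^4 + (19 + 63·x + 27·x^2 + 27·x^3)·Dx^5  (order 5).
h: a_k = 0, -3, -3/2, 2, -9/4, 161/40, -81/10, …
ICs: h(0) = 0, h′(0) = -3, h′′(0) = -3, h′′′(0) = 12, h′′′′(0) = -54.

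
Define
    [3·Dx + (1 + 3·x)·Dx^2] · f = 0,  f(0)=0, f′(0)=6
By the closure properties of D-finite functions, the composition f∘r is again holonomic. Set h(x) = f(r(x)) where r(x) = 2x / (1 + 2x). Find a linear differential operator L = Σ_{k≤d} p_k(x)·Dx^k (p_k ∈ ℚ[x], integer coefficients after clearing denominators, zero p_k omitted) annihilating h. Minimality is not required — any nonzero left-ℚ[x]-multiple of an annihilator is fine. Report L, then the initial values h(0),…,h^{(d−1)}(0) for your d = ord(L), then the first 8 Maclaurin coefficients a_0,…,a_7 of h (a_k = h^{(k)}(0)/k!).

L = (10 + 32·x)·Dx + (1 + 10·x + 16·x^2)·Dx^2  (order 2).
h: a_k = 0, 12, -60, 336, -2040, 65472/5, -87360, 4194048/7, …
ICs: h(0) = 0, h′(0) = 12.

f: a_k = 0, 6, -9, 18, -81/2, 486/5, -243, 4374/7, …
L₀ from L_f via x↦r, Dx↦r'^{-1}Dx.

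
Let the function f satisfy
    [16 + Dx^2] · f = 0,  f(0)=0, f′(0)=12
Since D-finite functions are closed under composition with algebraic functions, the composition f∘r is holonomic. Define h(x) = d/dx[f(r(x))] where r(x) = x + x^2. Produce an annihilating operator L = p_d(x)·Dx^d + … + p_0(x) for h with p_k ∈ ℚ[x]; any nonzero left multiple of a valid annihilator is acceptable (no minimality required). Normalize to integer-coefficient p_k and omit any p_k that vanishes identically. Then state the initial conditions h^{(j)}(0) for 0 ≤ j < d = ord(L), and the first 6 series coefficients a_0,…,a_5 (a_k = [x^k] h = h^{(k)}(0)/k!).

L = (28 + 128·x + 384·x^2 + 512·x^3 + 256·x^4) + (-6 - 12·x)·Dx + (1 + 4·x + 4·x^2)·Dx^2  (order 2).
h: a_k = 12, 24, -96, -384, -352, 576, …
ICs: h(0) = 12, h′(0) = 24.

f: a_k = 0, 12, 0, -32, 0, 128/5, …
L₀ from L_f via x↦r, Dx↦r'^{-1}Dx.
h=h₀': d/dx-closure on L₀ ⇒ L.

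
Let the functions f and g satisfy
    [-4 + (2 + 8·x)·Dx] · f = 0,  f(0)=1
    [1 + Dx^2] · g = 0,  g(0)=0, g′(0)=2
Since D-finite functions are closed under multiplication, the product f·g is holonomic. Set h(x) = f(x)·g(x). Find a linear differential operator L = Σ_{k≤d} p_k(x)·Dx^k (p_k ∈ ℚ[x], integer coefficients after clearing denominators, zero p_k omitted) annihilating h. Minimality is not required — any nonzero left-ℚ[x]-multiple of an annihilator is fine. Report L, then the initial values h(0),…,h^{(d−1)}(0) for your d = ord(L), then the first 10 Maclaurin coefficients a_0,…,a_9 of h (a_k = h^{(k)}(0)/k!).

f: a_k = 1, 2, -2, 4, -10, 28, -84, 264, -858, 2860, …
g: a_k = 0, 2, 0, -1/3, 0, 1/60, 0, -1/2520, 0, 1/181440, …
f·g: L₀ = L_f ⊗_s L_g, ord ≤ 1·2.
L = (13 + 8·x + 16·x^2) + (-4 - 16·x)·Dx + (1 + 8·x + 16·x^2)·Dx^2  (order 2).
h: a_k = 0, 2, 4, -13/3, 22/3, -1159/60, 547/10, -83009/504, 653603/1260, -61260163/36288, …
ICs: h(0) = 0, h′(0) = 2.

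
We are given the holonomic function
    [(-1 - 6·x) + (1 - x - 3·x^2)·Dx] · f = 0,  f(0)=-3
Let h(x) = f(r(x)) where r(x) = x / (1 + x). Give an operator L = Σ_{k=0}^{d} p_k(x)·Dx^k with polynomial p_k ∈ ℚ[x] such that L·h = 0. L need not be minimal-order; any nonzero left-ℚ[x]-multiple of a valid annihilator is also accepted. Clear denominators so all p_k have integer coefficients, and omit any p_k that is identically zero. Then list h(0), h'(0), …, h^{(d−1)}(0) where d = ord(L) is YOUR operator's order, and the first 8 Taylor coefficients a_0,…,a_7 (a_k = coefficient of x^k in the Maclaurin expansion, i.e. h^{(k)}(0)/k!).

L = (1 + 7·x) + (-1 - 2·x + 2·x^2 + 3·x^3)·Dx  (order 1).
h: a_k = -3, -3, -9, 0, -27, 27, -108, 189, …
ICs: h(0) = -3.

f: a_k = -3, -3, -12, -21, -57, -120, -291, -651, …
Substitute x→r, Dx→(1/r')Dx; clear ⇒ L₀.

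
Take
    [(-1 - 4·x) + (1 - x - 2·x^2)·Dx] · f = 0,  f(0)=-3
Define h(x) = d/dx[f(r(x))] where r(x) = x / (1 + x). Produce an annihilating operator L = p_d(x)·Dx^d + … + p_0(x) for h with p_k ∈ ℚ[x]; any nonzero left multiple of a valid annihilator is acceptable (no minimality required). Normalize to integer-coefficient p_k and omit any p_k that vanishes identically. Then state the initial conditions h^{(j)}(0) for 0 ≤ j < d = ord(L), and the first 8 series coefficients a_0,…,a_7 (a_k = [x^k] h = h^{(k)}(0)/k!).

L = (4 + 12·x + 36·x^2 + 20·x^3) + (-1 - 7·x - 9·x^2 + 7·x^3 + 10·x^4)·Dx  (order 1).
h: a_k = -3, -12, 0, -48, 60, -216, 420, -1056, …
ICs: h(0) = -3.

f: a_k = -3, -3, -9, -15, -33, -63, -129, -255, …
Change of var in L_f (x↦r) gives L₀.
h=h₀': d/dx-closure on L₀ ⇒ L.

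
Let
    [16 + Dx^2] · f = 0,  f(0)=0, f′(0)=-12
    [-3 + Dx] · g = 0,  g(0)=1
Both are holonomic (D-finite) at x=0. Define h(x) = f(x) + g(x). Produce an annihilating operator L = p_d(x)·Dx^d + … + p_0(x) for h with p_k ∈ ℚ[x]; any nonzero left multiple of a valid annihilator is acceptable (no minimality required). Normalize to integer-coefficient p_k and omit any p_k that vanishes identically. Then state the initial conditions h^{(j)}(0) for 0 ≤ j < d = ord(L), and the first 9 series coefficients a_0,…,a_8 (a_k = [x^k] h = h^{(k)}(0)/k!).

f: a_k = 0, -12, 0, 32, 0, -128/5, 0, 1024/105, 0, …
g: a_k = 1, 3, 9/2, 9/2, 27/8, 81/40, 81/80, 243/560, 729/4480, …
Weyl lclm of L_f,L_g ⇒ L₀ (ord ≤ 3).
L = -48 + 16·Dx - 3·Dx^2 + Dx^3  (order 3).
h: a_k = 1, -9, 9/2, 73/2, 27/8, -943/40, 81/80, 17113/1680, 729/4480, …
ICs: h(0) = 1, h′(0) = -9, h′′(0) = 9.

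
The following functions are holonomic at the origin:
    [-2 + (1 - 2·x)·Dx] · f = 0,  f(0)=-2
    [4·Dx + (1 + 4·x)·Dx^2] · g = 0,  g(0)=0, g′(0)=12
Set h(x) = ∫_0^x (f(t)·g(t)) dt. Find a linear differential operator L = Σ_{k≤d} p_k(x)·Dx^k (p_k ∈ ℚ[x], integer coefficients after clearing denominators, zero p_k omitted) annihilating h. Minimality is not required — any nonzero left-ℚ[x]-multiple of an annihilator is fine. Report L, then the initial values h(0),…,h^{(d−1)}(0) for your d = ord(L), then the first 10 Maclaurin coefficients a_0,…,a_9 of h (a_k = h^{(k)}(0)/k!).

f: a_k = -2, -4, -8, -16, -32, -64, -128, -256, -512, -1024, …
g: a_k = 0, 12, -24, 64, -192, 3072/5, -2048, 49152/7, -24576, 262144/3, …
f·g: L₀ = L_f ⊗_s L_g, ord ≤ 1·2.
h=∫h₀ ⇒ L = L₀·Dx.
L = 8·Dx + 24·x·Dx^2 + (-1 - 2·x + 8·x^2)·Dx^3  (order 3).
h: a_k = 0, 0, -12, 0, -32, 128/5, -2432/15, 1536/5, -42624/35, 346112/105, …
ICs: h(0) = 0, h′(0) = 0, h′′(0) = -24.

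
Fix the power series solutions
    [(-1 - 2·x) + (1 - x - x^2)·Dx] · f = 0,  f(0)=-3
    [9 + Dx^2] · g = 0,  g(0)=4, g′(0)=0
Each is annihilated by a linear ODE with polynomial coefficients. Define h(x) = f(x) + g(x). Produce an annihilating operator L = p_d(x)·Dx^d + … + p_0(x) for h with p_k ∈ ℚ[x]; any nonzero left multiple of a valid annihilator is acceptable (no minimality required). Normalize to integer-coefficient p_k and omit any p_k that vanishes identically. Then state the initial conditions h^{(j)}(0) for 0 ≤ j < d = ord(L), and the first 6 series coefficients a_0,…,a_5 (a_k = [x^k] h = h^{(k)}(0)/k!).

f: a_k = -3, -3, -6, -9, -15, -24, …
g: a_k = 4, 0, -18, 0, 27/2, 0, …
Sum ⇒ L₀ = lclm(L_f,L_g) in ℚ(x)⟨Dx⟩.
L = (243 + 432·x - 81·x^2 + 216·x^3 + 405·x^4 + 162·x^5) + (-117 + 225·x + 36·x^2 - 297·x^3 + 54·x^4 + 243·x^5 + 81·x^6)·Dx + (27 + 48·x - 9·x^2 + 24·x^3 + 45·x^4 + 18·x^5)·Dx^2 + (-13 + 25·x + 4·x^2 - 33·x^3 + 6·x^4 + 27·x^5 + 9·x^6)·Dx^3  (order 3).
h: a_k = 1, -3, -24, -9, -3/2, -24, …
ICs: h(0) = 1, h′(0) = -3, h′′(0) = -48.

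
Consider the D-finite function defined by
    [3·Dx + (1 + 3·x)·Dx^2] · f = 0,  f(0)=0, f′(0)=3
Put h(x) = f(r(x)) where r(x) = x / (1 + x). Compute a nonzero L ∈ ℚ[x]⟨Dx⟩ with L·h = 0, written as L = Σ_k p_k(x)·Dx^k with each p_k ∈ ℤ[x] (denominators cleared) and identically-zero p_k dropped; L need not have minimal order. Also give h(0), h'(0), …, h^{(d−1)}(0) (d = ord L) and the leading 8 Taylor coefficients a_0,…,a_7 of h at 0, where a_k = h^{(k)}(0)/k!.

L = (5 + 8·x)·Dx + (1 + 5·x + 4·x^2)·Dx^2  (order 2).
h: a_k = 0, 3, -15/2, 21, -255/4, 1023/5, -1365/2, 16383/7, …
ICs: h(0) = 0, h′(0) = 3.

f: a_k = 0, 3, -9/2, 9, -81/4, 243/5, -243/2, 2187/7, …
Change of var in L_f (x↦r) gives L₀.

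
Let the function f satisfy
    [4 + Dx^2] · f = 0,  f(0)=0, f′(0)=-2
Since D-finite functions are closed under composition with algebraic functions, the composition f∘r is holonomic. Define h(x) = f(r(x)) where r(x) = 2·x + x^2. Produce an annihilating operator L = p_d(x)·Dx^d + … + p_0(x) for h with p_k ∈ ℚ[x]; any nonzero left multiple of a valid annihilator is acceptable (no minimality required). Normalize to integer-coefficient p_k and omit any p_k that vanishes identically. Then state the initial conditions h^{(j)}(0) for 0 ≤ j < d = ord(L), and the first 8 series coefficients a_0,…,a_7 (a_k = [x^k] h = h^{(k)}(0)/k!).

f: a_k = 0, -2, 0, 4/3, 0, -4/15, 0, 8/315, …
Change of var in L_f (x↦r) gives L₀.
L = (16 + 48·x + 48·x^2 + 16·x^3) - Dx + (1 + x)·Dx^2  (order 2).
h: a_k = 0, -4, -2, 32/3, 16, -8/15, -20, -5696/315, …
ICs: h(0) = 0, h′(0) = -4.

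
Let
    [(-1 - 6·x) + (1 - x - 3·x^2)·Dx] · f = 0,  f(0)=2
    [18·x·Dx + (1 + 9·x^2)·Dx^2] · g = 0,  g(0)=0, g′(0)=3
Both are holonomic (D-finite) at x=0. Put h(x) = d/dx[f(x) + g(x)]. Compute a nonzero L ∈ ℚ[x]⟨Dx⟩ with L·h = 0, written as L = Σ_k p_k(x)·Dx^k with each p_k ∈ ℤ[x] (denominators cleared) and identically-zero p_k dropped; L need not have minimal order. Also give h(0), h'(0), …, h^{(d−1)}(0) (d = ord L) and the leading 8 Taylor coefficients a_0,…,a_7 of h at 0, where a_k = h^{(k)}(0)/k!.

f: a_k = 2, 2, 8, 14, 38, 80, 194, 434, …
g: a_k = 0, 3, 0, -9, 0, 243/5, 0, -2187/7, …
f+g: L₀ = lclm(L_f,L_g), ord ≤ 1+2.
h=h₀': d/dx-closure on L₀ ⇒ L.
L = (-72 + 288·x + 4428·x^2 + 9720·x^3 + 33534·x^4 + 13122·x^6) + (30 + 180·x + 144·x^2 + 1728·x^3 + 9153·x^4 + 23814·x^5 + 2187·x^6 + 13122·x^7)·Dx + (-4 - 14·x - 114·x^2 + 36·x^3 - 459·x^4 + 1539·x^5 + 2430·x^6 + 729·x^7 + 2187·x^8)·Dx^2  (order 2).
h: a_k = 5, 16, 15, 152, 643, 1164, 851, 8128, …
ICs: h(0) = 5, h′(0) = 16.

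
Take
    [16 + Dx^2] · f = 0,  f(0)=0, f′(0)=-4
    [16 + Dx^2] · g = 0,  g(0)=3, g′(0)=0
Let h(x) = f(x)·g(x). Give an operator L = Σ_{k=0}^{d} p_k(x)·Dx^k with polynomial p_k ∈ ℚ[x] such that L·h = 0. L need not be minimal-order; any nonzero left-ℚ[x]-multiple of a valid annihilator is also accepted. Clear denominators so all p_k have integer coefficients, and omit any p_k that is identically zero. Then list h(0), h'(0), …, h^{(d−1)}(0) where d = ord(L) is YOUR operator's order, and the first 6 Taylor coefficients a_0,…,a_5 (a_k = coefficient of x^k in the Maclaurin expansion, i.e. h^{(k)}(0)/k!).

f: a_k = 0, -4, 0, 32/3, 0, -128/15, …
g: a_k = 3, 0, -24, 0, 32, 0, …
h₀=f·g: eliminate ⇒ L₀, order ≤ 2·2.
L = 64·Dx + Dx^3  (order 3).
h: a_k = 0, -12, 0, 128, 0, -2048/5, …
ICs: h(0) = 0, h′(0) = -12, h′′(0) = 0.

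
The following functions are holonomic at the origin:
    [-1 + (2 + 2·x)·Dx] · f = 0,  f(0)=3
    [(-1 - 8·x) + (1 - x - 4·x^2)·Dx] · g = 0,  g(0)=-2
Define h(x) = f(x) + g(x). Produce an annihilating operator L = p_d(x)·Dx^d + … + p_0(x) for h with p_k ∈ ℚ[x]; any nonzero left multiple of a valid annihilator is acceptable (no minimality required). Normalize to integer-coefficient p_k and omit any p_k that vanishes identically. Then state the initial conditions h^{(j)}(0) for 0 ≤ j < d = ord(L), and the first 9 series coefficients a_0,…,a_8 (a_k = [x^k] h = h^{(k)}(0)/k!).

f: a_k = 3, 3/2, -3/8, 3/16, -15/128, 21/256, -63/1024, 99/2048, -1287/32768, …
g: a_k = -2, -2, -10, -18, -58, -130, -362, -882, -2330, …
Weyl lclm of L_f,L_g ⇒ L₀ (ord ≤ 2).
L = (21 + 75·x + 228·x^2 + 160·x^3) + (-41 - 174·x - 609·x^2 - 872·x^3 - 400·x^4)·Dx + (2 + 38·x + 30·x^2 - 198·x^3 - 352·x^4 - 160·x^5)·Dx^2  (order 2).
h: a_k = 1, -1/2, -83/8, -285/16, -7439/128, -33259/256, -370751/1024, -1806237/2048, -76350727/32768, …
ICs: h(0) = 1, h′(0) = -1/2.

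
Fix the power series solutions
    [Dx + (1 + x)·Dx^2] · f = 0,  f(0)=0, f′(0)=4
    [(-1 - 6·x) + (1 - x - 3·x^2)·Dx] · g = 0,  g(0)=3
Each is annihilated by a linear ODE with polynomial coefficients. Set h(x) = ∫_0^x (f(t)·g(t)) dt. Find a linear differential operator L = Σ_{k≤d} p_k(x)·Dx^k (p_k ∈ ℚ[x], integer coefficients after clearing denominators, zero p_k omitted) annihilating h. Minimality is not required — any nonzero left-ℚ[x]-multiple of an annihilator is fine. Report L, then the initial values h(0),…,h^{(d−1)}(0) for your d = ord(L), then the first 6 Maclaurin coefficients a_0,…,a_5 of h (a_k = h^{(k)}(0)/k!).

L = (7 + 12·x)·Dx + (1 + 15·x + 15·x^2)·Dx^2 + (-1 + 4·x^2 + 3·x^3)·Dx^3  (order 3).
h: a_k = 0, 0, 6, 2, 23/2, 61/5, …
ICs: h(0) = 0, h′(0) = 0, h′′(0) = 12.

f: a_k = 0, 4, -2, 4/3, -1, 4/5, …
g: a_k = 3, 3, 12, 21, 57, 120, …
Sym-product of L_f,L_g gives L₀ (≤ ord 2).
Integrate: L := L₀·Dx.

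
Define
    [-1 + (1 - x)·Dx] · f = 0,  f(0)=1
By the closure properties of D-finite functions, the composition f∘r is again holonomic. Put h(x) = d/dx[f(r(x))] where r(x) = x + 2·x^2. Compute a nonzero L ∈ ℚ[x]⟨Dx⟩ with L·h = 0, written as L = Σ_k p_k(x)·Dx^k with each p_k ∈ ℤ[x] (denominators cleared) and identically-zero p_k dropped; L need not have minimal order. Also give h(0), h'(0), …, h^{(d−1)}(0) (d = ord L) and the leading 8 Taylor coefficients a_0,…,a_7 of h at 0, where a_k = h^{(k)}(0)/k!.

f: a_k = 1, 1, 1, 1, 1, 1, 1, 1, …
L₀ from L_f via x↦r, Dx↦r'^{-1}Dx.
Derive L from L₀ (diff closure).
L = (6 + 12·x + 24·x^2) + (-1 - 3·x + 6·x^2 + 8·x^3)·Dx  (order 1).
h: a_k = 1, 6, 15, 44, 105, 258, 595, 1368, …
ICs: h(0) = 1.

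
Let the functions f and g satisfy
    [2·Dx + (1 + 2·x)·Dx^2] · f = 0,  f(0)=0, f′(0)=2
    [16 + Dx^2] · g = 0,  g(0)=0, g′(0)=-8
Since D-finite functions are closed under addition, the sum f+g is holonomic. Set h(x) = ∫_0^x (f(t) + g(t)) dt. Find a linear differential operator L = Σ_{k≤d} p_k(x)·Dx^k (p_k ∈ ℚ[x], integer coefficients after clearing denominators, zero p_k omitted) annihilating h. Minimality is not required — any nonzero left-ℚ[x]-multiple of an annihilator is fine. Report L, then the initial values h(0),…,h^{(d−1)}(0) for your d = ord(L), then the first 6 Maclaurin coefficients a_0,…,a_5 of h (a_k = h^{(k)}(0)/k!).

L = (160 + 256·x + 256·x^2)·Dx^2 + (48 + 224·x + 384·x^2 + 256·x^3)·Dx^3 + (10 + 16·x + 16·x^2)·Dx^4 + (3 + 14·x + 24·x^2 + 16·x^3)·Dx^5  (order 5).
h: a_k = 0, 0, -3, -2/3, 6, -4/5, …
ICs: h(0) = 0, h′(0) = 0, h′′(0) = -6, h′′′(0) = -4, h′′′′(0) = 144.

f: a_k = 0, 2, -2, 8/3, -4, 32/5, …
g: a_k = 0, -8, 0, 64/3, 0, -256/15, …
f+g: L₀ = lclm(L_f,L_g), ord ≤ 2+2.
h=∫h₀ ⇒ L = L₀·Dx.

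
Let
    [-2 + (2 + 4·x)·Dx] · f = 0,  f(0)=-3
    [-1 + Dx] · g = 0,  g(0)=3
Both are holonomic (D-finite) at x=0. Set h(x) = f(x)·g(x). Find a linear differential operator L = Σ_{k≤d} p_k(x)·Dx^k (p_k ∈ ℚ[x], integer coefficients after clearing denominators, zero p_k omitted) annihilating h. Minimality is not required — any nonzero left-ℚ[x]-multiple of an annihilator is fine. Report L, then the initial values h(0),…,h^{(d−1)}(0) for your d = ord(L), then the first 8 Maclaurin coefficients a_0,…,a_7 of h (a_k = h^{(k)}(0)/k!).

f: a_k = -3, -3, 3/2, -3/2, 15/8, -21/8, 63/16, -99/16, …
g: a_k = 3, 3, 3/2, 1/2, 1/8, 1/40, 1/240, 1/1680, …
Sym-product of L_f,L_g gives L₀ (≤ ord 1).
L = (-2 - 2·x) + (1 + 2·x)·Dx  (order 1).
h: a_k = -9, -18, -9, -6, 3/2, -21/5, 61/10, -347/35, …
ICs: h(0) = -9.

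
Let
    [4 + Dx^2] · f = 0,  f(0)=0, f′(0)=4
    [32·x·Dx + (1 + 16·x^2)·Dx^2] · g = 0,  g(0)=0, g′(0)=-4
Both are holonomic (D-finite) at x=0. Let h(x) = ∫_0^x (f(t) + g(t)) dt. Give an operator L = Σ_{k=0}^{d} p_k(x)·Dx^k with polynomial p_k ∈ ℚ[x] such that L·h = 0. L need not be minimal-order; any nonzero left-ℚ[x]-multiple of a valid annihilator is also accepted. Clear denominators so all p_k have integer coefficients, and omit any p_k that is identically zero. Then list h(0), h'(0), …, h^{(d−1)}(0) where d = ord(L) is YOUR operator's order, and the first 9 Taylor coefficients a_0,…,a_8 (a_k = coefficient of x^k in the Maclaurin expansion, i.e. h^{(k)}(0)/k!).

f: a_k = 0, 4, 0, -8/3, 0, 8/15, 0, -16/315, 0, …
g: a_k = 0, -4, 0, 64/3, 0, -1024/5, 0, 16384/7, 0, …
f+g: L₀ = lclm(L_f,L_g), ord ≤ 2+2.
Integrate: L := L₀·Dx.
L = (-6016·x + 102400·x^3 + 32768·x^5)·Dx^2 + (-28 + 1216·x^2 + 27648·x^4 + 16384·x^6)·Dx^3 + (-1504·x + 25600·x^3 + 8192·x^5)·Dx^4 + (-7 + 304·x^2 + 6912·x^4 + 4096·x^6)·Dx^5  (order 5).
h: a_k = 0, 0, 0, 0, 14/3, 0, -1532/45, 0, 92158/315, …
ICs: h(0) = 0, h′(0) = 0, h′′(0) = 0, h′′′(0) = 0, h′′′′(0) = 112.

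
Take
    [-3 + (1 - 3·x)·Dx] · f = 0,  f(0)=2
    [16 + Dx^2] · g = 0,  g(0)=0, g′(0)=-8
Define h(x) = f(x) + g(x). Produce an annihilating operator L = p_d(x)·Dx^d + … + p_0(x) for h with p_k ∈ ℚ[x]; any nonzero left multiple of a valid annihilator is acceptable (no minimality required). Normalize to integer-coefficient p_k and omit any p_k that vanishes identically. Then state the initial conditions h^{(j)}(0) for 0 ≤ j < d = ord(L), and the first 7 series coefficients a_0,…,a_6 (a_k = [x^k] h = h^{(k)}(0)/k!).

f: a_k = 2, 6, 18, 54, 162, 486, 1458, …
g: a_k = 0, -8, 0, 64/3, 0, -256/15, 0, …
f+g: L₀ = lclm(L_f,L_g), ord ≤ 1+2.
L = (1680 - 2304·x + 3456·x^2) + (-272 + 1584·x - 3456·x^2 + 3456·x^3)·Dx + (105 - 144·x + 216·x^2)·Dx^2 + (-17 + 99·x - 216·x^2 + 216·x^3)·Dx^3  (order 3).
h: a_k = 2, -2, 18, 226/3, 162, 7034/15, 1458, …
ICs: h(0) = 2, h′(0) = -2, h′′(0) = 36.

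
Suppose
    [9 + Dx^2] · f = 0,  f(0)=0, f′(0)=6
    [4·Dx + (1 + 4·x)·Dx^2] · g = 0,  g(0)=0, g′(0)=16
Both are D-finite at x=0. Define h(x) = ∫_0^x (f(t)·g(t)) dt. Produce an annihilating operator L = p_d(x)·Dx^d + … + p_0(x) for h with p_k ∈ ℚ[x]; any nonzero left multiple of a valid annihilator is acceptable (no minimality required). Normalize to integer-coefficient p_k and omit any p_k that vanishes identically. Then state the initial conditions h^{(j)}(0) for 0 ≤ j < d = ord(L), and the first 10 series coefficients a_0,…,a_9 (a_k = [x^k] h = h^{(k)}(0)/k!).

f: a_k = 0, 6, 0, -9, 0, 81/20, 0, -243/280, 0, 243/2240, …
g: a_k = 0, 16, -32, 256/3, -256, 4096/5, -8192/3, 65536/7, -32768, 1048576/9, …
Product ⇒ symmetric product L₀, ord ≤ 4.
h=∫₀ˣh₀: take L = L₀·Dx.
L = (-2043 - 1296·x + 44064·x^2 + 186624·x^3 + 186624·x^4)·Dx + (72 + 5472·x + 31104·x^2 + 41472·x^3)·Dx^2 + (-182 + 864·x + 12096·x^2 + 41472·x^3 + 41472·x^4)·Dx^3 + (8 + 608·x + 3456·x^2 + 4608·x^3)·Dx^4 + (5 + 112·x + 800·x^2 + 2304·x^3 + 2304·x^4)·Dx^5  (order 5).
h: a_k = 0, 0, 0, 32, -48, 368/5, -208, 4212/7, -8881/5, 573214/105, …
ICs: h(0) = 0, h′(0) = 0, h′′(0) = 0, h′′′(0) = 192, h′′′′(0) = -1152.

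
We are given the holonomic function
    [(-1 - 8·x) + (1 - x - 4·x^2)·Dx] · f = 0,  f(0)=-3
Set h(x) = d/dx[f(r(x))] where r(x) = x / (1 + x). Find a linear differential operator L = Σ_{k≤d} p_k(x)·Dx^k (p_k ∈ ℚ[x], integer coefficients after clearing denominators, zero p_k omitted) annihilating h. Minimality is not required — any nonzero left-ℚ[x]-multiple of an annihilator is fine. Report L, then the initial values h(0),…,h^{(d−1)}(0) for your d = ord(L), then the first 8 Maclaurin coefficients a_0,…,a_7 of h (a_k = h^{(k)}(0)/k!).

f: a_k = -3, -3, -15, -27, -87, -195, -543, -1323, …
f∘r: x↦r, Dx↦Dx/r' in L_f ⇒ L₀.
Derive L from L₀ (diff closure).
L = (8 + 24·x + 120·x^2 + 72·x^3) + (-1 - 11·x - 15·x^2 + 31·x^3 + 36·x^4)·Dx  (order 1).
h: a_k = -3, -24, 0, -192, 240, -1440, 3024, -11136, …
ICs: h(0) = -3.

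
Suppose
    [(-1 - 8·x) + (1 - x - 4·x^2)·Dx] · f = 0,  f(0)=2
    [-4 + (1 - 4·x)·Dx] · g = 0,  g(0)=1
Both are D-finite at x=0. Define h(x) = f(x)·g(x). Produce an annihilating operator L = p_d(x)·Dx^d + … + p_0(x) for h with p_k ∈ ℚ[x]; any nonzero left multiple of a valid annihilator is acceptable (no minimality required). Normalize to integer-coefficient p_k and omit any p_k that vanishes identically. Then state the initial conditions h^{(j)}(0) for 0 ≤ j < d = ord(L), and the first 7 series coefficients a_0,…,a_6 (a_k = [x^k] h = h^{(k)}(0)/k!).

f: a_k = 2, 2, 10, 18, 58, 130, 362, …
g: a_k = 1, 4, 16, 64, 256, 1024, 4096, …
Sym-product of L_f,L_g gives L₀ (≤ ord 1).
L = (-5 + 48·x^2) + (1 - 5·x + 16·x^3)·Dx  (order 1).
h: a_k = 2, 10, 50, 218, 930, 3850, 15762, …
ICs: h(0) = 2.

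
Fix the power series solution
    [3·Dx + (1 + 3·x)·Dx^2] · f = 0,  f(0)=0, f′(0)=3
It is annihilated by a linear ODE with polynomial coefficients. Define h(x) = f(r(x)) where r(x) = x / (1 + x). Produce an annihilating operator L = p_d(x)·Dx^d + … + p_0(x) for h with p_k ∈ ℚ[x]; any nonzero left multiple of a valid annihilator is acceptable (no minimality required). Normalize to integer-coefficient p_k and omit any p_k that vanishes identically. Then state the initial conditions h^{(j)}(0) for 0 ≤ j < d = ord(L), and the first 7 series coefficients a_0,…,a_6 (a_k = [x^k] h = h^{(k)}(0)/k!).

f: a_k = 0, 3, -9/2, 9, -81/4, 243/5, -243/2, …
Change of var in L_f (x↦r) gives L₀.
L = (5 + 8·x)·Dx + (1 + 5·x + 4·x^2)·Dx^2  (order 2).
h: a_k = 0, 3, -15/2, 21, -255/4, 1023/5, -1365/2, …
ICs: h(0) = 0, h′(0) = 3.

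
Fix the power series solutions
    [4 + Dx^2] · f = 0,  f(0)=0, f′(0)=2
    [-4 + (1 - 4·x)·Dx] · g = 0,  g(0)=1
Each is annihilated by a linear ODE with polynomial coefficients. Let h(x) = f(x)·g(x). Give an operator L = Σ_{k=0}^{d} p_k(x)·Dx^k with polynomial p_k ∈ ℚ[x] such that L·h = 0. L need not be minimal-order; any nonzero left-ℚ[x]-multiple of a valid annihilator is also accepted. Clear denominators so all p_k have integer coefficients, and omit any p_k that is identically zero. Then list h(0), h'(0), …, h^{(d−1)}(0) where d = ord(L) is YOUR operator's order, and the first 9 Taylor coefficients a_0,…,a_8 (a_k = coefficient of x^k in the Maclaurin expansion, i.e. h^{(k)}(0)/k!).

L = (-4 + 16·x) + 8·Dx + (-1 + 4·x)·Dx^2  (order 2).
h: a_k = 0, 2, 8, 92/3, 368/3, 7364/15, 29456/15, 2474296/315, 9897184/315, …
ICs: h(0) = 0, h′(0) = 2.

f: a_k = 0, 2, 0, -4/3, 0, 4/15, 0, -8/315, 0, …
g: a_k = 1, 4, 16, 64, 256, 1024, 4096, 16384, 65536, …
L₀ := L_f ⊗_s L_g (sym. prod.), ord ≤ 2.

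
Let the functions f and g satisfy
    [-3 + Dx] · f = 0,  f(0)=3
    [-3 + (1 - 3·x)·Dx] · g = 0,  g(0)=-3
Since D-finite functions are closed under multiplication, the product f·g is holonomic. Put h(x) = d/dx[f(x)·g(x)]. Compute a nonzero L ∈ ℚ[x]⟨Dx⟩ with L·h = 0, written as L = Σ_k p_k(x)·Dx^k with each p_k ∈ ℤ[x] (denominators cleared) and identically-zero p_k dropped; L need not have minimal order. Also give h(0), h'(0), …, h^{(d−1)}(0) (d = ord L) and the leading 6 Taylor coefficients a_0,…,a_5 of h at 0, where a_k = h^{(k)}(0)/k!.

L = (15 - 36·x + 27·x^2) + (-2 + 9·x - 9·x^2)·Dx  (order 1).
h: a_k = -54, -405, -1944, -15795/2, -118827/4, -4279959/40, …
ICs: h(0) = -54.

f: a_k = 3, 9, 27/2, 27/2, 81/8, 243/40, …
g: a_k = -3, -9, -27, -81, -243, -729, …
h₀=f·g: eliminate ⇒ L₀, order ≤ 1·1.
h=h₀': d/dx-closure on L₀ ⇒ L.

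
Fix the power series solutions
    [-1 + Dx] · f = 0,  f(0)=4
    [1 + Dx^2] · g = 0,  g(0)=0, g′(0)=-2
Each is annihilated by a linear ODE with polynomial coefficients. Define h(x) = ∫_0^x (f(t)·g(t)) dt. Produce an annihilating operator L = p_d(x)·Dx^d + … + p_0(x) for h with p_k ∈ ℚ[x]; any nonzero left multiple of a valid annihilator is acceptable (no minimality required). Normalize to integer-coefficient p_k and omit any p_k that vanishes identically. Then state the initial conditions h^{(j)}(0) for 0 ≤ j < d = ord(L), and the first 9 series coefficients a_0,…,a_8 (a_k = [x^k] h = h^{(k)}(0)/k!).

f: a_k = 4, 4, 2, 2/3, 1/6, 1/30, 1/180, 1/1260, 1/10080, …
g: a_k = 0, -2, 0, 1/3, 0, -1/60, 0, 1/2520, 0, …
h₀=f·g: eliminate ⇒ L₀, order ≤ 1·2.
Integrate: L := L₀·Dx.
L = 2·Dx - 2·Dx^2 + Dx^3  (order 3).
h: a_k = 0, 0, -4, -8/3, -2/3, 0, 2/45, 4/315, 1/630, …
ICs: h(0) = 0, h′(0) = 0, h′′(0) = -8.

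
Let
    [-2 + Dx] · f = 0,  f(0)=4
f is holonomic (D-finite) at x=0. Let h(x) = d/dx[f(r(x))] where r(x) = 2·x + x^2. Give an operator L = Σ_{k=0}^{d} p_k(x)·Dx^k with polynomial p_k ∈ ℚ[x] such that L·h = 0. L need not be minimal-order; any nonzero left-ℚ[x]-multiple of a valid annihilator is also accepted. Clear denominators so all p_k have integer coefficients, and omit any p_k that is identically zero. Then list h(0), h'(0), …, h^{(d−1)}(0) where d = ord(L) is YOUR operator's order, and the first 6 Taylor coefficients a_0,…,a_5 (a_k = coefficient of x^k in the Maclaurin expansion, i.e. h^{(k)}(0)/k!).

L = (5 + 8·x + 4·x^2) + (-1 - x)·Dx  (order 1).
h: a_k = 16, 80, 224, 1376/3, 2272/3, 15968/15, …
ICs: h(0) = 16.

f: a_k = 4, 8, 8, 16/3, 8/3, 16/15, …
f∘r: x↦r, Dx↦Dx/r' in L_f ⇒ L₀.
h₀' ⇒ L via d/dx closure of L₀.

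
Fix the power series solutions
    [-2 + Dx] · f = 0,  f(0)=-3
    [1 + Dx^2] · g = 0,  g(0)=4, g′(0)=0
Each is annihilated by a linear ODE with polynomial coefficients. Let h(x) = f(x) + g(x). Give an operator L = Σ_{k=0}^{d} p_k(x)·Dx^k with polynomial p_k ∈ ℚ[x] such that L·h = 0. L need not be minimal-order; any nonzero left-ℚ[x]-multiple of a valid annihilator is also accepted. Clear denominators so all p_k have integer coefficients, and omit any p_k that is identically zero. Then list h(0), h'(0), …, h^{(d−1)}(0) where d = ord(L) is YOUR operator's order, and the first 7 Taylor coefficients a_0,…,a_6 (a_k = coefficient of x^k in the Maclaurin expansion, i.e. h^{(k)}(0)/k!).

L = -2 + Dx - 2·Dx^2 + Dx^3  (order 3).
h: a_k = 1, -6, -8, -4, -11/6, -4/5, -49/180, …
ICs: h(0) = 1, h′(0) = -6, h′′(0) = -16.

f: a_k = -3, -6, -6, -4, -2, -4/5, -4/15, …
g: a_k = 4, 0, -2, 0, 1/6, 0, -1/180, …
L₀ := lclm(L_f,L_g); ord L₀ ≤ 1+2.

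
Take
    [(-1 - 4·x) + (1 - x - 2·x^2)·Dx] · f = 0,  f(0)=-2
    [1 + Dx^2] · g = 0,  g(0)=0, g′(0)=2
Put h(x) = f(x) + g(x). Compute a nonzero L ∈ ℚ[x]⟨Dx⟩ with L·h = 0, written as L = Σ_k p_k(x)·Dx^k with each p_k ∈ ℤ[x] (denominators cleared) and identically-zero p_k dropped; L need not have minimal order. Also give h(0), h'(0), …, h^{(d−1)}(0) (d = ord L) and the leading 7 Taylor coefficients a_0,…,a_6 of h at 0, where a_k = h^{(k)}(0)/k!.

L = (31 + 146·x + 133·x^2 + 184·x^3 + 20·x^4 + 16·x^5) + (-7 - 3·x + 3·x^2 + 37·x^3 + 42·x^4 + 12·x^5 + 8·x^6)·Dx + (31 + 146·x + 133·x^2 + 184·x^3 + 20·x^4 + 16·x^5)·Dx^2 + (-7 - 3·x + 3·x^2 + 37·x^3 + 42·x^4 + 12·x^5 + 8·x^6)·Dx^3  (order 3).
h: a_k = -2, 0, -6, -31/3, -22, -2519/60, -86, …
ICs: h(0) = -2, h′(0) = 0, h′′(0) = -12.

f: a_k = -2, -2, -6, -10, -22, -42, -86, …
g: a_k = 0, 2, 0, -1/3, 0, 1/60, 0, …
f+g: L₀ = lclm(L_f,L_g), ord ≤ 1+2.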